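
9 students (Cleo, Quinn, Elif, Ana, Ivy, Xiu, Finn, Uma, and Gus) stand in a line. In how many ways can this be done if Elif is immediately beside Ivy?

80640

Treat {Elif, Ivy} as a single unit. There are 8 units to order, and the pair itself can be ordered 2 ways.
So the count is 2·(8)! = 80640.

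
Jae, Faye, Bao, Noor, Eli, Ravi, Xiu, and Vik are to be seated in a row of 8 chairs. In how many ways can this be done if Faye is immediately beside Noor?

10080

Glue Faye and Noor into one block (2 internal orders), leaving 7 units to arrange in a row.
So the count is 2·(7)! = 10080.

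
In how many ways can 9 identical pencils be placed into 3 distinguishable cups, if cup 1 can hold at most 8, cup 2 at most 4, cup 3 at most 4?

Without the upper bounds there are C(11,2) = 55 ways to split 9 among 3 cups.
Subtract solutions that violate a single cap (substitute x_i' = x_i − (cap_i+1)): x_1 ≥ 9 gives C(2,2) = 1; x_2 ≥ 5 gives C(6,2) = 15; x_3 ≥ 5 gives C(6,2) = 15. Together 31.
No two caps can be exceeded simultaneously, so the pair terms are all 0.
By inclusion–exclusion the count is 55 − 31 + 0 = 24.

24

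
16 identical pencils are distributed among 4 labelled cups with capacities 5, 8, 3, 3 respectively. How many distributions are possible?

Ignoring the caps, the number of non-negative solutions to x_1+…+x_4 = 16 is C(19,3) = 969.
Subtract solutions that violate a single cap (substitute x_i' = x_i − (cap_i+1)): x_1 ≥ 6 gives C(13,3) = 286; x_2 ≥ 9 gives C(10,3) = 120; x_3 ≥ 4 gives C(15,3) = 455; x_4 ≥ 4 gives C(15,3) = 455. Together 1316.
Add back pairs where two caps are both exceeded: 4 + 84 + 84 + 20 + 20 + 165 = 377.
Subtract triples: 0 + 0 + 10 + 0 = 10.
By inclusion–exclusion the count is 969 − 1316 + 377 − 10 = 20.

20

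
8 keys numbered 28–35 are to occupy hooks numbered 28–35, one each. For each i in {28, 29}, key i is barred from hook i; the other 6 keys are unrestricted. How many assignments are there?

Let Aᵢ (for i ∈ {28, 29}) be the placements that put key i in its forbidden hook. Any j of these fix j positions, leaving (8−j)! ways to fill the rest, and there are C(2,j) ways to pick which j.
By inclusion–exclusion, the number of valid placements is Σ_{j=0}^{2} (−1)^j C(2,j)·(8−j)!.
Computing: 40320 − 10080 + 720 = 30960.

30960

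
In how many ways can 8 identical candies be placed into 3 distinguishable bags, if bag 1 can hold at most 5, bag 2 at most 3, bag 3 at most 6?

21

Ignoring the caps, the number of non-negative solutions to x_1+…+x_3 = 8 is C(10,2) = 45.
Subtract solutions that violate a single cap (substitute x_i' = x_i − (cap_i+1)): x_1 ≥ 6 gives C(4,2) = 6; x_2 ≥ 4 gives C(6,2) = 15; x_3 ≥ 7 gives C(3,2) = 3. Together 24.
No two caps can be exceeded simultaneously, so the pair terms are all 0.
By inclusion–exclusion the count is 45 − 24 + 0 = 21.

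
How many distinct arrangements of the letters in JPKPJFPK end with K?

420

With the last slot taken by K, it remains to arrange the other 7 letters (JPPJFPK).
Those 7 letters have J appearing twice and P appearing 3 times, giving (7)!/(3!·2!) = 420.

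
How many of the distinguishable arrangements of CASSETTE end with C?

630

Fix C in the last position and arrange the remaining 7 letters.
Those 7 letters have E appearing twice, S appearing twice, and T appearing twice, giving (7)!/(2!·2!·2!) = 630.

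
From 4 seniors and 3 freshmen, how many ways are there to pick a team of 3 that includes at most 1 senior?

13

Split by how many seniors are chosen (0 through 1).
Sum: C(4,0)·C(3,3) + C(4,1)·C(3,2) = 1 + 12 = 13.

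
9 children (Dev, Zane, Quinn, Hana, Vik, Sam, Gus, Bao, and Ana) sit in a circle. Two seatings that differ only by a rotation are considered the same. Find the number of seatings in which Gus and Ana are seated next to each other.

10080

Glue Gus and Ana into a block (2 internal orders). Seating 8 units around a circle gives (7)! arrangements.
So 2 × (7)! = 2 × 5040 = 10080.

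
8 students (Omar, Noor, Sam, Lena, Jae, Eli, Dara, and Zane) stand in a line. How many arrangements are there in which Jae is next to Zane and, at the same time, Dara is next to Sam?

Treat {Jae,Zane} as one block (2 orders) and {Dara,Sam} as another (2 orders).
That leaves 6 units to arrange: 2 × 2 × 6! = 4 × 720 = 2880.

2880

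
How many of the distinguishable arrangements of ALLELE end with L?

With the last slot taken by L, it remains to arrange the other 5 letters (ALELE).
Those 5 letters have E appearing twice and L appearing twice, giving (5)!/(2!·2!) = 30.

30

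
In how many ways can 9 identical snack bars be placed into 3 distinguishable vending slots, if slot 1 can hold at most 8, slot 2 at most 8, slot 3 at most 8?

Ignoring the caps, the number of non-negative solutions to x_1+…+x_3 = 9 is C(11,2) = 55.
Subtract solutions that violate a single cap (substitute x_i' = x_i − (cap_i+1)): x_1 ≥ 9 gives C(2,2) = 1; x_2 ≥ 9 gives C(2,2) = 1; x_3 ≥ 9 gives C(2,2) = 1. Together 3.
No two caps can be exceeded simultaneously, so the pair terms are all 0.
By inclusion–exclusion the count is 55 − 3 + 0 = 52.

52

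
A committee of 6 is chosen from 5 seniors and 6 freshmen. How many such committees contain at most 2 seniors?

Split by how many seniors are chosen (0 through 2).
Sum: C(5,0)·C(6,6) + C(5,1)·C(6,5) + C(5,2)·C(6,4) = 1 + 30 + 150 = 181.

181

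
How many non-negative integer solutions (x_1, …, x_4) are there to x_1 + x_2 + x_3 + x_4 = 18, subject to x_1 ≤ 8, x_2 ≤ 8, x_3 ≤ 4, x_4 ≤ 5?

106

Ignoring the caps, the number of non-negative solutions to x_1+…+x_4 = 18 is C(21,3) = 1330.
Subtract solutions that violate a single cap (substitute x_i' = x_i − (cap_i+1)): x_1 ≥ 9 gives C(12,3) = 220; x_2 ≥ 9 gives C(12,3) = 220; x_3 ≥ 5 gives C(16,3) = 560; x_4 ≥ 6 gives C(15,3) = 455. Together 1455.
Add back pairs where two caps are both exceeded: 1 + 35 + 20 + 35 + 20 + 120 = 231.
By inclusion–exclusion the count is 1330 − 1455 + 231 = 106.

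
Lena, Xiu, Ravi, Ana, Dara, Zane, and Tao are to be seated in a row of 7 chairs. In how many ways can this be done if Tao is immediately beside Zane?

Glue Tao and Zane into one block (2 internal orders), leaving 6 units to arrange in a row.
That gives 2 × 6! = 2 × 720 = 1440.

1440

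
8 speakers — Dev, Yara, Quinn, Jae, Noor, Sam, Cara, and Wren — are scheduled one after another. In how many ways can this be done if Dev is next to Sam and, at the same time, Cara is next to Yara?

Treat {Dev,Sam} as one block (2 orders) and {Cara,Yara} as another (2 orders).
That leaves 6 units to arrange: 2 × 2 × 6! = 4 × 720 = 2880.

2880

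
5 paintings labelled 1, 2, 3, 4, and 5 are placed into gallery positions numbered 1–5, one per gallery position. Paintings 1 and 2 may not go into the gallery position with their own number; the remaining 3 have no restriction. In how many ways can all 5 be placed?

Let Aᵢ (for i ∈ {1, 2}) be the placements that put painting i in its forbidden gallery position. Any j of these fix j positions, leaving (5−j)! ways to fill the rest, and there are C(2,j) ways to pick which j.
By inclusion–exclusion, the number of valid placements is Σ_{j=0}^{2} (−1)^j C(2,j)·(5−j)!.
Computing: 120 − 48 + 6 = 78.

78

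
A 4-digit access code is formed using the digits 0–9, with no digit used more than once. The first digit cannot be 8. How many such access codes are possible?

4536

The first digit has 10−1 = 9 choices (anything except 8).
The remaining 3 digits are filled from the other 9 symbols without repetition: 9 × 8 × 7 = 504.
Total: 9 × 504 = 4536.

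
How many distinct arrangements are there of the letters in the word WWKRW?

Letter multiplicities in WWKRW: K×1, R×1, W×3.
So there are 5! / (3!) = 20 distinguishable arrangements.

20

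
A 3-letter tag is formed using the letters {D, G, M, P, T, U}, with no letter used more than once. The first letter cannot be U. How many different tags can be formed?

100

The first letter has 6−1 = 5 choices (anything except U).
The remaining 2 letters are filled from the other 5 symbols without repetition: 5 × 4 = 20.
Total: 5 × 20 = 100.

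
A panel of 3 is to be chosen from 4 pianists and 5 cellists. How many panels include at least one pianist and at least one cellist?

70

With no constraint there are C(9,3) = 84 possible selections.
Subtract selections that omit an entire group: no pianists → C(5,3) = 10; no cellists → C(4,3) = 4.
Both groups omitted at once is impossible, so 84 − 14 = 70.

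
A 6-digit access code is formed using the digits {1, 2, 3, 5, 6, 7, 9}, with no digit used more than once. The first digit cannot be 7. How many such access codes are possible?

The first digit has 7−1 = 6 choices (anything except 7).
The remaining 5 digits are filled from the other 6 symbols without repetition: 6 × 5 × 4 × 3 × 2 = 720.
Total: 6 × 720 = 4320.

4320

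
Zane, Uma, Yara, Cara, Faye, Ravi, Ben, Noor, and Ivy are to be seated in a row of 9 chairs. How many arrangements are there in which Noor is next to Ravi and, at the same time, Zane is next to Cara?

Treat {Noor,Ravi} as one block (2 orders) and {Zane,Cara} as another (2 orders).
That leaves 7 units to arrange: 2 × 2 × 7! = 4 × 5040 = 20160.

20160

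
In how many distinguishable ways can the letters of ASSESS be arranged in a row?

Letter multiplicities in ASSESS: A×1, E×1, S×4.
The number of distinct arrangements is 6!/(4!) = 720/24 = 30.

30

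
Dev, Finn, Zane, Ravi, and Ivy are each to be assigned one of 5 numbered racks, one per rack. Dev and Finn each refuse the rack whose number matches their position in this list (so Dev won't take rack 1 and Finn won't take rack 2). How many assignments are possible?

Let Aᵢ (for i ∈ {1, 2}) be the placements that put person i in their forbidden rack. Any j of these fix j positions, leaving (5−j)! ways to fill the rest, and there are C(2,j) ways to pick which j.
By inclusion–exclusion, the number of valid placements is Σ_{j=0}^{2} (−1)^j C(2,j)·(5−j)!.
Computing: 120 − 48 + 6 = 78.

78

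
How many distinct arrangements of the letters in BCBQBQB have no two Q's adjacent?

Total arrangements of BCBQBQB: 7!/(4!·2!) = 105.
If the two Q's are adjacent, glue them into one block, leaving 6 items to arrange: (6)!/(4!) = 30 ways.
Subtracting, 105 − 30 = 75 arrangements keep the Q's apart.

75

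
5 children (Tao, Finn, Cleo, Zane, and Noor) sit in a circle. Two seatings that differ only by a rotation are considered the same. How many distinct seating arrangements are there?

24

Seat Tao anywhere (absorbing the rotational symmetry), then permute the other 4: (4)! = 24.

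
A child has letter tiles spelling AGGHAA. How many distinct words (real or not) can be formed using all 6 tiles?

60

AGGHAA has 6 letters with A appearing 3 times and G appearing twice.
The number of distinct arrangements is 6!/(3!·2!) = 720/12 = 60.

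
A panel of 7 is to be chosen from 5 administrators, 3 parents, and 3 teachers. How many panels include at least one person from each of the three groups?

314

Unrestricted: C(11,7) = 330 ways to pick any 7 of the 11.
Subtract selections that omit an entire group: no administrators → C(6,7) = 0; no parents → C(8,7) = 8; no teachers → C(8,7) = 8.
Add back selections omitting two groups (i.e. drawn from a single group): C(5,7) + C(3,7) + C(3,7) = 0.
By inclusion–exclusion: 330 − 16 + 0 = 314.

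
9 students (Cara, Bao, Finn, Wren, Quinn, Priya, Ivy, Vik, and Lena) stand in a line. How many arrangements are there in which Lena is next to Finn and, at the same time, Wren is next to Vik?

20160

Treat {Lena,Finn} as one block (2 orders) and {Wren,Vik} as another (2 orders).
That leaves 7 units to arrange: 2 × 2 × 7! = 4 × 5040 = 20160.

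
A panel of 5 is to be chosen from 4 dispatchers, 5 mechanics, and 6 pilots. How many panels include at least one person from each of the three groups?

Unrestricted: C(15,5) = 3003 ways to pick any 5 of the 15.
Subtract selections that omit an entire group: no dispatchers → C(11,5) = 462; no mechanics → C(10,5) = 252; no pilots → C(9,5) = 126.
Add back selections omitting two groups (i.e. drawn from a single group): C(4,5) + C(5,5) + C(6,5) = 7.
By inclusion–exclusion: 3003 − 840 + 7 = 2170.

2170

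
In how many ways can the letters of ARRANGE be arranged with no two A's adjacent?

900

There are 7!/(2!·2!) = 1260 arrangements of ARRANGE in total.
Arrangements with the A's together: treat AA as one letter, giving (6)!/(2!) = 360.
Subtracting, 1260 − 360 = 900 arrangements keep the A's apart.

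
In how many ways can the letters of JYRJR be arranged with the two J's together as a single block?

12

Treat the 2 copies of J as a single block. The multiset to arrange is then {JJ, R, R, Y}, 4 items in all.
That gives (4)!/(2!) = 12 arrangements.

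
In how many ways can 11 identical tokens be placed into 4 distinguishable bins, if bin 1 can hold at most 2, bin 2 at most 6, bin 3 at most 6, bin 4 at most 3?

By stars and bars, unrestricted non-negative solutions to x_1+…+x_4 = 11 number C(11+3,3) = 364.
Subtract solutions that violate a single cap (substitute x_i' = x_i − (cap_i+1)): x_1 ≥ 3 gives C(11,3) = 165; x_2 ≥ 7 gives C(7,3) = 35; x_3 ≥ 7 gives C(7,3) = 35; x_4 ≥ 4 gives C(10,3) = 120. Together 355.
Add back pairs where two caps are both exceeded: 4 + 4 + 35 + 0 + 1 + 1 = 45.
By inclusion–exclusion the count is 364 − 355 + 45 = 54.

54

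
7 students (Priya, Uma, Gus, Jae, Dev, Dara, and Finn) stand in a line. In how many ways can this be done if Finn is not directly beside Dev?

3600

There are 7! = 5040 arrangements in all. If Finn and Dev are adjacent, merging them into one block gives 2·(6)! = 1440 arrangements.
Complementary counting: 5040 − 1440 = 3600.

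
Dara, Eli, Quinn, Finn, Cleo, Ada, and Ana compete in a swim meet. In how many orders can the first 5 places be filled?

2520

This is an ordered selection of 5 from 7: P(7,5).
That gives 7 × 6 × 5 × 4 × 3 = 2520.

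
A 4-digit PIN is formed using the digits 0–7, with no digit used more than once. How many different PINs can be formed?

1680

With no repetition, fill the 4 digits in order: 8 choices, then 7, down to 5.
8 × 7 × 6 × 5 = 1680.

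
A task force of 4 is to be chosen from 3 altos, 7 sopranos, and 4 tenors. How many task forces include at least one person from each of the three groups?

462

Total 4-person selections from all 14: C(14,4) = 1001.
Subtract selections that omit an entire group: no altos → C(11,4) = 330; no sopranos → C(7,4) = 35; no tenors → C(10,4) = 210.
Add back selections omitting two groups (i.e. drawn from a single group): C(3,4) + C(7,4) + C(4,4) = 36.
By inclusion–exclusion: 1001 − 575 + 36 = 462.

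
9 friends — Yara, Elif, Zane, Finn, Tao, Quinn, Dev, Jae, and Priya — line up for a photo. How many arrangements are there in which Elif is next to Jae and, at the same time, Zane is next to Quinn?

Treat {Elif,Jae} as one block (2 orders) and {Zane,Quinn} as another (2 orders).
That leaves 7 units to arrange: 2 × 2 × 7! = 4 × 5040 = 20160.

20160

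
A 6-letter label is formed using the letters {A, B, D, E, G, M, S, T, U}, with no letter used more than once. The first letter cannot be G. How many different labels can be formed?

53760

The first letter has 9−1 = 8 choices (anything except G).
The remaining 5 letters are filled from the other 8 symbols without repetition: 8 × 7 × 6 × 5 × 4 = 6720.
Total: 8 × 6720 = 53760.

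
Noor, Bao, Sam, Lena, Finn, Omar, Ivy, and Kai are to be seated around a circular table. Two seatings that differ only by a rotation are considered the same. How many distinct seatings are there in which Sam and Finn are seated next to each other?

Glue Sam and Finn into a block (2 internal orders). Seating 7 units around a circle gives (6)! arrangements.
So 2 × (6)! = 2 × 720 = 1440.

1440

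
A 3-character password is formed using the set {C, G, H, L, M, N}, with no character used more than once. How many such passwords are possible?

Choose and order 3 of the 6 symbols: the first character has 6 options, the next 5, then 4.
6 × 5 × 4 = 120.

120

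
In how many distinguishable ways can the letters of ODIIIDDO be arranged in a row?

560

The 8 letters of ODIIIDDO have repeats: D appearing 3 times, I appearing 3 times, and O appearing twice.
The number of distinct arrangements is 8!/(3!·3!·2!) = 40320/72 = 560.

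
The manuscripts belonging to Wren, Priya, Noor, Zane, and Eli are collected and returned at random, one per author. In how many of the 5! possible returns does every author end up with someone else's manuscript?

44

Let Aᵢ be the assignments in which author i gets their own manuscript. We want the size of the complement of A₁∪…∪A_5.
By inclusion–exclusion this is Σ_{j=0}^{5} (−1)^j C(5,j)·(5−j)!.
Computing: 120 − 120 + 60 − 20 + 5 − 1 = 44.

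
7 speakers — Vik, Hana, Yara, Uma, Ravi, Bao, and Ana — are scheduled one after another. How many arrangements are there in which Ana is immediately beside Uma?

Glue Ana and Uma into one block (2 internal orders), leaving 6 units to arrange in a row.
So the count is 2·(6)! = 1440.

1440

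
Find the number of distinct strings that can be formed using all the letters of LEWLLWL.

LEWLLWL has 7 letters with L appearing 4 times and W appearing twice.
Dividing 7! = 5040 by 4!·2! = 48 for the repeated letters gives 105.

105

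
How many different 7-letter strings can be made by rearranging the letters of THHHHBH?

Letter multiplicities in THHHHBH: B×1, H×5, T×1.
The number of distinct arrangements is 7!/(5!) = 5040/120 = 42.

42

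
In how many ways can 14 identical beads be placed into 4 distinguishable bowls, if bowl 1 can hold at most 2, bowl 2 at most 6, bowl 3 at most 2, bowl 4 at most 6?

By stars and bars, unrestricted non-negative solutions to x_1+…+x_4 = 14 number C(14+3,3) = 680.
Subtract solutions that violate a single cap (substitute x_i' = x_i − (cap_i+1)): x_1 ≥ 3 gives C(14,3) = 364; x_2 ≥ 7 gives C(10,3) = 120; x_3 ≥ 3 gives C(14,3) = 364; x_4 ≥ 7 gives C(10,3) = 120. Together 968.
Add back pairs where two caps are both exceeded: 35 + 165 + 35 + 35 + 1 + 35 = 306.
Subtract triples: 4 + 0 + 4 + 0 = 8.
By inclusion–exclusion the count is 680 − 968 + 306 − 8 = 10.

10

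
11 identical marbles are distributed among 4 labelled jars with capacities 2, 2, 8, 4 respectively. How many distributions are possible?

Without the upper bounds there are C(14,3) = 364 ways to split 11 among 4 jars.
Subtract solutions that violate a single cap (substitute x_i' = x_i − (cap_i+1)): x_1 ≥ 3 gives C(11,3) = 165; x_2 ≥ 3 gives C(11,3) = 165; x_3 ≥ 9 gives C(5,3) = 10; x_4 ≥ 5 gives C(9,3) = 84. Together 424.
Add back pairs where two caps are both exceeded: 56 + 0 + 20 + 0 + 20 + 0 = 96.
Subtract triples: 0 + 1 + 0 + 0 = 1.
By inclusion–exclusion the count is 364 − 424 + 96 − 1 = 35.

35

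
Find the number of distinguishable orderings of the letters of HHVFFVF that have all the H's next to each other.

60

Treat the 2 copies of H as a single block. The multiset to arrange is then {HH, F, F, F, V, V}, 6 items in all.
That gives (6)!/(3!·2!) = 60 arrangements.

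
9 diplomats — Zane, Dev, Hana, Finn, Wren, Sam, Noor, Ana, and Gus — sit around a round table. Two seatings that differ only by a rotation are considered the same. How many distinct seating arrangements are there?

40320

Fix one person's seat to break rotational symmetry; the remaining 8 people can be arranged in (8)! = 40320 ways.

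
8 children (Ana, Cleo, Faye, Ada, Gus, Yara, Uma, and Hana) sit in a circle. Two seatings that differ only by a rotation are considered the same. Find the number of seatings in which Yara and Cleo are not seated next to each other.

3600

Without the restriction there are (7)! = 5040 seatings.
Those with Yara next to Cleo: fuse the pair into one unit and seat 7 units around a circle — 2·(6)! = 1440.
Subtracting, 5040 − 1440 = 3600.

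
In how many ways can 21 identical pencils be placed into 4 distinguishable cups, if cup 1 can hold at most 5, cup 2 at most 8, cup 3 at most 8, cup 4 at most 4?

Ignoring the caps, the number of non-negative solutions to x_1+…+x_4 = 21 is C(24,3) = 2024.
Subtract solutions that violate a single cap (substitute x_i' = x_i − (cap_i+1)): x_1 ≥ 6 gives C(18,3) = 816; x_2 ≥ 9 gives C(15,3) = 455; x_3 ≥ 9 gives C(15,3) = 455; x_4 ≥ 5 gives C(19,3) = 969. Together 2695.
Add back pairs where two caps are both exceeded: 84 + 84 + 286 + 20 + 120 + 120 = 714.
Subtract triples: 0 + 4 + 4 + 0 = 8.
By inclusion–exclusion the count is 2024 − 2695 + 714 − 8 = 35.

35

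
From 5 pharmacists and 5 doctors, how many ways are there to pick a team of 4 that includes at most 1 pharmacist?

Split by how many pharmacists are chosen (0 through 1).
Sum: C(5,0)·C(5,4) + C(5,1)·C(5,3) = 5 + 50 = 55.

55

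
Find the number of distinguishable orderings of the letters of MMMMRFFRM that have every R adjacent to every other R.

Treat the 2 copies of R as a single block. The multiset to arrange is then {RR, F, F, M, M, M, M, M}, 8 items in all.
That gives (8)!/(5!·2!) = 168 arrangements.

168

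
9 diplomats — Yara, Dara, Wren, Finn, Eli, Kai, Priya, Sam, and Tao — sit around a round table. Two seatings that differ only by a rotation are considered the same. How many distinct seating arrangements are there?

Seat Yara anywhere (absorbing the rotational symmetry), then permute the other 8: (8)! = 40320.

40320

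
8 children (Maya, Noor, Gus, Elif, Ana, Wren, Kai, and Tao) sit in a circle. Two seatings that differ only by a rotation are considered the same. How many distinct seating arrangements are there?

Seat Maya anywhere (absorbing the rotational symmetry), then permute the other 7: (7)! = 5040.

5040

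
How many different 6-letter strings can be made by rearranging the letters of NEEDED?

60

NEEDED has 6 letters with D appearing twice and E appearing 3 times.
The number of distinct arrangements is 6!/(3!·2!) = 720/12 = 60.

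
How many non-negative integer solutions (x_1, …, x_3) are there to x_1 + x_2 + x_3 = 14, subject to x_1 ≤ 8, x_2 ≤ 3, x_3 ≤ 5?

6

Without the upper bounds there are C(16,2) = 120 ways to split 14 among 3 variables.
Subtract solutions that violate a single cap (substitute x_i' = x_i − (cap_i+1)): x_1 ≥ 9 gives C(7,2) = 21; x_2 ≥ 4 gives C(12,2) = 66; x_3 ≥ 6 gives C(10,2) = 45. Together 132.
Add back pairs where two caps are both exceeded: 3 + 0 + 15 = 18.
By inclusion–exclusion the count is 120 − 132 + 18 = 6.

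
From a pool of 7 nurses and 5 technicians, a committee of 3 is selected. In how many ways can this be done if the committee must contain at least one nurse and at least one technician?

Unrestricted: C(12,3) = 220 ways to pick any 3 of the 12.
Selections missing a whole group: no nurses → C(5,3) = 10; no technicians → C(7,3) = 35.
Both groups omitted at once is impossible, so 220 − 45 = 175.

175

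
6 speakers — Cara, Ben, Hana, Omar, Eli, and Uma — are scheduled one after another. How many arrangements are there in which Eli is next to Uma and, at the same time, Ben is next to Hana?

Treat {Eli,Uma} as one block (2 orders) and {Ben,Hana} as another (2 orders).
That leaves 4 units to arrange: 2 × 2 × 4! = 4 × 24 = 96.

96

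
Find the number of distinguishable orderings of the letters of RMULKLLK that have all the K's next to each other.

Treat the 2 copies of K as a single block. The multiset to arrange is then {KK, L, L, L, M, R, U}, 7 items in all.
That gives (7)!/(3!) = 840 arrangements.

840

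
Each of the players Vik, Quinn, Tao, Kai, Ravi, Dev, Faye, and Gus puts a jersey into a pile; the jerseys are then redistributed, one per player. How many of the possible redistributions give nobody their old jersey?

14833

Let Aᵢ be the assignments in which player i gets their old jersey. We want the size of the complement of A₁∪…∪A_8.
By inclusion–exclusion this is Σ_{j=0}^{8} (−1)^j C(8,j)·(8−j)!.
Computing: 40320 − 40320 + 20160 − 6720 + 1680 − 336 + 56 − 8 + 1 = 14833.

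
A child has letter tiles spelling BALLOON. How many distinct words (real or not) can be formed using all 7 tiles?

BALLOON has 7 letters with L appearing twice and O appearing twice.
The number of distinct arrangements is 7!/(2!·2!) = 5040/4 = 1260.

1260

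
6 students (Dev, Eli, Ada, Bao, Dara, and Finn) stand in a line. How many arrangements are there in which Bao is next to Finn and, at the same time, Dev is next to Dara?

96

Treat {Bao,Finn} as one block (2 orders) and {Dev,Dara} as another (2 orders).
That leaves 4 units to arrange: 2 × 2 × 4! = 4 × 24 = 96.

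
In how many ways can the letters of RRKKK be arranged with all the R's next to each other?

Treat the 2 copies of R as a single block. The multiset to arrange is then {RR, K, K, K}, 4 items in all.
That gives (4)!/(3!) = 4 arrangements.

4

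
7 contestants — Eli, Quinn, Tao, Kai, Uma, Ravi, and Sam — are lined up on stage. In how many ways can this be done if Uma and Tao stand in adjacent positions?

Glue Uma and Tao into one block (2 internal orders), leaving 6 units to arrange in a row.
So the count is 2·(6)! = 1440.

1440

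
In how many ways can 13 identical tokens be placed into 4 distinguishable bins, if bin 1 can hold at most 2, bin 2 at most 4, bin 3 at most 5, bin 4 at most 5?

By stars and bars, unrestricted non-negative solutions to x_1+…+x_4 = 13 number C(13+3,3) = 560.
Subtract solutions that violate a single cap (substitute x_i' = x_i − (cap_i+1)): x_1 ≥ 3 gives C(13,3) = 286; x_2 ≥ 5 gives C(11,3) = 165; x_3 ≥ 6 gives C(10,3) = 120; x_4 ≥ 6 gives C(10,3) = 120. Together 691.
Add back pairs where two caps are both exceeded: 56 + 35 + 35 + 10 + 10 + 4 = 150.
By inclusion–exclusion the count is 560 − 691 + 150 = 19.

19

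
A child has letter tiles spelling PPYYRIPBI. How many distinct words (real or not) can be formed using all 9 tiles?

15120

The 9 letters of PPYYRIPBI have repeats: I appearing twice, P appearing 3 times, and Y appearing twice.
So there are 9! / (3!·2!·2!) = 15120 distinguishable arrangements.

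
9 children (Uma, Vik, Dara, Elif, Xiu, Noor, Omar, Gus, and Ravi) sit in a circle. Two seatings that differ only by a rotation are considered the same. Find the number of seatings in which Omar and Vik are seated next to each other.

Treat {Omar, Vik} as one unit (2 internal orders) and seat the resulting 8 units around the table: (7)! circular arrangements.
So 2 × (7)! = 2 × 5040 = 10080.

10080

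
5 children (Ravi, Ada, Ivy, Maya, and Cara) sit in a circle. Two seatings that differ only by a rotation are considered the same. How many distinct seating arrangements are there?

Fix one person's seat to break rotational symmetry; the remaining 4 people can be arranged in (4)! = 24 ways.

24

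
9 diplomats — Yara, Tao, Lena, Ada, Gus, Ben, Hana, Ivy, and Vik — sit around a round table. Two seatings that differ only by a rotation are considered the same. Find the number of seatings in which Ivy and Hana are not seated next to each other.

All circular seatings of 9 people number (8)! = 40320.
Those with Ivy next to Hana: fuse the pair into one unit and seat 8 units around a circle — 2·(7)! = 10080.
Subtracting, 40320 − 10080 = 30240.

30240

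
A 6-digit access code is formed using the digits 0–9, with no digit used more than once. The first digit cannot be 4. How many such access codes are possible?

136080

The first digit has 10−1 = 9 choices (anything except 4).
The remaining 5 digits are filled from the other 9 symbols without repetition: 9 × 8 × 7 × 6 × 5 = 15120.
Total: 9 × 15120 = 136080.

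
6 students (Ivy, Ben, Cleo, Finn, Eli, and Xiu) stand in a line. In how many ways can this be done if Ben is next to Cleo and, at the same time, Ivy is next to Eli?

96

Treat {Ben,Cleo} as one block (2 orders) and {Ivy,Eli} as another (2 orders).
That leaves 4 units to arrange: 2 × 2 × 4! = 4 × 24 = 96.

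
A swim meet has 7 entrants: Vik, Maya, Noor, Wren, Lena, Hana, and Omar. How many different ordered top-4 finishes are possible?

840

There are 7 choices for 1st place, 6 for 2nd, and so on down to 4 for position 4.
That gives 7 × 6 × 5 × 4 = 840.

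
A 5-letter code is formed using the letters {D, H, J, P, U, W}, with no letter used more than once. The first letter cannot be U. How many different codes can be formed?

The first letter has 6−1 = 5 choices (anything except U).
The remaining 4 letters are filled from the other 5 symbols without repetition: 5 × 4 × 3 × 2 = 120.
Total: 5 × 120 = 600.

600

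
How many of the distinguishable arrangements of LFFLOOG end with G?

90

With the last slot taken by G, it remains to arrange the other 6 letters (LFFLOO).
Those 6 letters have F appearing twice, L appearing twice, and O appearing twice, giving (6)!/(2!·2!·2!) = 90.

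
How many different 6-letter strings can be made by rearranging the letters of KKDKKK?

6

KKDKKK has 6 letters with K appearing 5 times.
So there are 6! / (5!) = 6 distinguishable arrangements.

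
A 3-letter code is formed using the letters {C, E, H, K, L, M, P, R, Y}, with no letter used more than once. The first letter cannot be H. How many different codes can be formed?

448

The first letter has 9−1 = 8 choices (anything except H).
The remaining 2 letters are filled from the other 8 symbols without repetition: 8 × 7 = 56.
Total: 8 × 56 = 448.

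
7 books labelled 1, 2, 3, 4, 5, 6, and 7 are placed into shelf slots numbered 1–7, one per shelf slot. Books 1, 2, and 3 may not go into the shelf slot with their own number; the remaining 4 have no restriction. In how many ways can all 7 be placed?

3216

Let Aᵢ (for i ∈ {1, 2, 3}) be the placements that put book i in its forbidden shelf slot. Any j of these fix j positions, leaving (7−j)! ways to fill the rest, and there are C(3,j) ways to pick which j.
By inclusion–exclusion, the number of valid placements is Σ_{j=0}^{3} (−1)^j C(3,j)·(7−j)!.
Computing: 5040 − 2160 + 360 − 24 = 3216.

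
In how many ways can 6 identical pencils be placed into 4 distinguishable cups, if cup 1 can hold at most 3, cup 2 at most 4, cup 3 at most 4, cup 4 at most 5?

65

By stars and bars, unrestricted non-negative solutions to x_1+…+x_4 = 6 number C(6+3,3) = 84.
Subtract solutions that violate a single cap (substitute x_i' = x_i − (cap_i+1)): x_1 ≥ 4 gives C(5,3) = 10; x_2 ≥ 5 gives C(4,3) = 4; x_3 ≥ 5 gives C(4,3) = 4; x_4 ≥ 6 gives C(3,3) = 1. Together 19.
No two caps can be exceeded simultaneously, so the pair terms are all 0.
By inclusion–exclusion the count is 84 − 19 + 0 = 65.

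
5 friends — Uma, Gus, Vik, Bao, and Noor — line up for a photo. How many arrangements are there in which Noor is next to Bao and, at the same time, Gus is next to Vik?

24

Treat {Noor,Bao} as one block (2 orders) and {Gus,Vik} as another (2 orders).
That leaves 3 units to arrange: 2 × 2 × 3! = 4 × 6 = 24.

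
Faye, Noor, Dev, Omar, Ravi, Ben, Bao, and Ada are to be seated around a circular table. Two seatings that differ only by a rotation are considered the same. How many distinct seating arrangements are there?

Fix one person's seat to break rotational symmetry; the remaining 7 people can be arranged in (7)! = 5040 ways.

5040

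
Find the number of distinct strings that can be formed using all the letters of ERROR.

20

Letter multiplicities in ERROR: E×1, O×1, R×3.
So there are 5! / (3!) = 20 distinguishable arrangements.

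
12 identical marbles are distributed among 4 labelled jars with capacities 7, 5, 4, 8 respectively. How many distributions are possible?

Ignoring the caps, the number of non-negative solutions to x_1+…+x_4 = 12 is C(15,3) = 455.
Subtract solutions that violate a single cap (substitute x_i' = x_i − (cap_i+1)): x_1 ≥ 8 gives C(7,3) = 35; x_2 ≥ 6 gives C(9,3) = 84; x_3 ≥ 5 gives C(10,3) = 120; x_4 ≥ 9 gives C(6,3) = 20. Together 259.
Add back pairs where two caps are both exceeded: 0 + 0 + 0 + 4 + 0 + 0 = 4.
By inclusion–exclusion the count is 455 − 259 + 4 = 200.

200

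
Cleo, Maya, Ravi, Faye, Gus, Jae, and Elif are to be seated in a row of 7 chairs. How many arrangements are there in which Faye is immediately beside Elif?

1440

Glue Faye and Elif into one block (2 internal orders), leaving 6 units to arrange in a row.
So the count is 2·(6)! = 1440.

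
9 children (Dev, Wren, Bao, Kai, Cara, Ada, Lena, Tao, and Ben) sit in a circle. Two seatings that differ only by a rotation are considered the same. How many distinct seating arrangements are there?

Fix one person's seat to break rotational symmetry; the remaining 8 people can be arranged in (8)! = 40320 ways.

40320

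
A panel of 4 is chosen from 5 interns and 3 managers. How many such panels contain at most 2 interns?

35

Split by how many interns are chosen (0 through 2).
Sum: C(5,0)·C(3,4) + C(5,1)·C(3,3) + C(5,2)·C(3,2) = 0 + 5 + 30 = 35.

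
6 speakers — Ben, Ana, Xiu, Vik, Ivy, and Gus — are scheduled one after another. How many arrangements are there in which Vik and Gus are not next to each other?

480

There are 6! = 720 arrangements in all. If Vik and Gus are adjacent, merging them into one block gives 2·(5)! = 240 arrangements.
Complementary counting: 720 − 240 = 480.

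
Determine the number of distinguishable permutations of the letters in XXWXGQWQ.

1680

Letter multiplicities in XXWXGQWQ: G×1, Q×2, W×2, X×3.
So there are 8! / (3!·2!·2!) = 1680 distinguishable arrangements.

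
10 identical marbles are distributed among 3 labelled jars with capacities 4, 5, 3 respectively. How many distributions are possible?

6

Without the upper bounds there are C(12,2) = 66 ways to split 10 among 3 jars.
Subtract solutions that violate a single cap (substitute x_i' = x_i − (cap_i+1)): x_1 ≥ 5 gives C(7,2) = 21; x_2 ≥ 6 gives C(6,2) = 15; x_3 ≥ 4 gives C(8,2) = 28. Together 64.
Add back pairs where two caps are both exceeded: 0 + 3 + 1 = 4.
By inclusion–exclusion the count is 66 − 64 + 4 = 6.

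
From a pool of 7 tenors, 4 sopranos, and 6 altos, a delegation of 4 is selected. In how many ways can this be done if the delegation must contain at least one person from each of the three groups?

1176

Total 4-person selections from all 17: C(17,4) = 2380.
Subtract selections that omit an entire group: no tenors → C(10,4) = 210; no sopranos → C(13,4) = 715; no altos → C(11,4) = 330.
Add back selections omitting two groups (i.e. drawn from a single group): C(7,4) + C(4,4) + C(6,4) = 51.
By inclusion–exclusion: 2380 − 1255 + 51 = 1176.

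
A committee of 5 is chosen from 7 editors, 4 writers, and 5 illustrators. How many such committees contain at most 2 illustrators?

Split by how many illustrators are chosen (0 through 2).
Sum: C(5,0)·C(11,5) + C(5,1)·C(11,4) + C(5,2)·C(11,3) = 462 + 1650 + 1650 = 3762.

3762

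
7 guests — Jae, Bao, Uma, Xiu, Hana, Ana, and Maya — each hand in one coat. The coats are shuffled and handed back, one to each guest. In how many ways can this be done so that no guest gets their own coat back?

Count assignments avoiding every fixed point. For any j of the 7 guests fixed to their own coat, the other 7−j can be arranged in (7−j)! ways.
By inclusion–exclusion this is Σ_{j=0}^{7} (−1)^j C(7,j)·(7−j)!.
Computing: 5040 − 5040 + 2520 − 840 + 210 − 42 + 7 − 1 = 1854.

1854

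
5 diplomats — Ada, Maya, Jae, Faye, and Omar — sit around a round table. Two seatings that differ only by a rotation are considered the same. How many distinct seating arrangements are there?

24

Fix one person's seat to break rotational symmetry; the remaining 4 people can be arranged in (4)! = 24 ways.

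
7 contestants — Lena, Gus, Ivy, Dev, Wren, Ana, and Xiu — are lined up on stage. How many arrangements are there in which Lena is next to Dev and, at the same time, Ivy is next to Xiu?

Treat {Lena,Dev} as one block (2 orders) and {Ivy,Xiu} as another (2 orders).
That leaves 5 units to arrange: 2 × 2 × 5! = 4 × 120 = 480.

480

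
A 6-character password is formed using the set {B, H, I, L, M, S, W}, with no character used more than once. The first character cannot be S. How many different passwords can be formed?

4320

The first character has 7−1 = 6 choices (anything except S).
The remaining 5 characters are filled from the other 6 symbols without repetition: 6 × 5 × 4 × 3 × 2 = 720.
Total: 6 × 720 = 4320.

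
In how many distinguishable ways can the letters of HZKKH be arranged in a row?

30

HZKKH has 5 letters with H appearing twice and K appearing twice.
So there are 5! / (2!·2!) = 30 distinguishable arrangements.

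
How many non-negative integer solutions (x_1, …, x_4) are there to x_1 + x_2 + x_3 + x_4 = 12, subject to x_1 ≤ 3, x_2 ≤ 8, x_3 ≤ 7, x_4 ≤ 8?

216

Without the upper bounds there are C(15,3) = 455 ways to split 12 among 4 variables.
Subtract solutions that violate a single cap (substitute x_i' = x_i − (cap_i+1)): x_1 ≥ 4 gives C(11,3) = 165; x_2 ≥ 9 gives C(6,3) = 20; x_3 ≥ 8 gives C(7,3) = 35; x_4 ≥ 9 gives C(6,3) = 20. Together 240.
Add back pairs where two caps are both exceeded: 0 + 1 + 0 + 0 + 0 + 0 = 1.
By inclusion–exclusion the count is 455 − 240 + 1 = 216.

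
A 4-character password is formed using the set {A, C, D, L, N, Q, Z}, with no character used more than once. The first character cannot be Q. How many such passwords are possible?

The first character has 7−1 = 6 choices (anything except Q).
The remaining 3 characters are filled from the other 6 symbols without repetition: 6 × 5 × 4 = 120.
Total: 6 × 120 = 720.

720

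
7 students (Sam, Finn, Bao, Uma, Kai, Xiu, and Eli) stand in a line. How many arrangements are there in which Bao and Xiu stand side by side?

1440

Treat {Bao, Xiu} as a single unit. There are 6 units to order, and the pair itself can be ordered 2 ways.
So the count is 2·(6)! = 1440.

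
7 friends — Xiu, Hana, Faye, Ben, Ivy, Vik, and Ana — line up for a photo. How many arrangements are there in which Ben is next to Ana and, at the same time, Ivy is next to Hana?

Treat {Ben,Ana} as one block (2 orders) and {Ivy,Hana} as another (2 orders).
That leaves 5 units to arrange: 2 × 2 × 5! = 4 × 120 = 480.

480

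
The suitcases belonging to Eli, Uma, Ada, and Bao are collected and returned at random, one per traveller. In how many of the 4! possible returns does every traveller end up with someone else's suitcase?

This is the derangement count D_4: permutations of 4 items with no fixed point.
By inclusion–exclusion this is Σ_{j=0}^{4} (−1)^j C(4,j)·(4−j)!.
Computing: 24 − 24 + 12 − 4 + 1 = 9.

9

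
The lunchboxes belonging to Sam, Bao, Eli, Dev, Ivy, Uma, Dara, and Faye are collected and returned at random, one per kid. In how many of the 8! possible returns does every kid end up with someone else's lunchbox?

Count assignments avoiding every fixed point. For any j of the 8 kids fixed to their own lunchbox, the other 8−j can be arranged in (8−j)! ways.
By inclusion–exclusion this is Σ_{j=0}^{8} (−1)^j C(8,j)·(8−j)!.
Computing: 40320 − 40320 + 20160 − 6720 + 1680 − 336 + 56 − 8 + 1 = 14833.

14833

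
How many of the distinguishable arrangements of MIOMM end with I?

4

Fix I in the last position and arrange the remaining 4 letters.
Those 4 letters have M appearing 3 times, giving (4)!/(3!) = 4.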